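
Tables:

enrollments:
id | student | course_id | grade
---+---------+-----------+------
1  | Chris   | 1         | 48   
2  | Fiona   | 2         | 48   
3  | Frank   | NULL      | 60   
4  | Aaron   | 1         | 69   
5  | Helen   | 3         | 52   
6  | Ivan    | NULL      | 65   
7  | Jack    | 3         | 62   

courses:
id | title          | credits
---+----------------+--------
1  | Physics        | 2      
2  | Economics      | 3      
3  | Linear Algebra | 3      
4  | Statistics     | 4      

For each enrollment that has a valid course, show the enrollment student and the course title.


INNER JOIN keeps only enrollments rows whose course_id matches an id in courses. Walk through each enrollment:
  - enrollment 1 (Chris): course_id=1 -> matches Physics
  - enrollment 2 (Fiona): course_id=2 -> matches Economics
  - enrollment 3 (Frank): course_id=NULL, no match -> dropped
  - enrollment 4 (Aaron): course_id=1 -> matches Physics
  - enrollment 5 (Helen): course_id=3 -> matches Linear Algebra
  - enrollment 6 (Ivan): course_id=NULL, no match -> dropped
  - enrollment 7 (Jack): course_id=3 -> matches Linear Algebra
So 2 of 7 rows are dropped.

SQL:
SELECT a.student, b.title AS course
FROM enrollments a
INNER JOIN courses b ON a.course_id = b.id

Result:
student | course        
--------+---------------
Chris   | Physics       
Fiona   | Economics     
Aaron   | Physics       
Helen   | Linear Algebra
Jack    | Linear Algebra


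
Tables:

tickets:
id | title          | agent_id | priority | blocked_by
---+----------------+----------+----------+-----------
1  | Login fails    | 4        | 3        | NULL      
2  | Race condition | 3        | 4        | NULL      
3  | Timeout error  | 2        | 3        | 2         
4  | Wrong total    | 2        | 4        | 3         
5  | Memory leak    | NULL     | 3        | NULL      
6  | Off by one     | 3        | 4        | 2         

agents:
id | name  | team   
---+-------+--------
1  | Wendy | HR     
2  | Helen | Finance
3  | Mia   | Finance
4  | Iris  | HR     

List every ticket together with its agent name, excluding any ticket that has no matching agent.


INNER JOIN keeps only tickets rows whose agent_id matches an id in agents. Walk through each ticket:
  - ticket 1 (Login fails): agent_id=4 -> matches Iris
  - ticket 2 (Race condition): agent_id=3 -> matches Mia
  - ticket 3 (Timeout error): agent_id=2 -> matches Helen
  - ticket 4 (Wrong total): agent_id=2 -> matches Helen
  - ticket 5 (Memory leak): agent_id=NULL, no match -> dropped
  - ticket 6 (Off by one): agent_id=3 -> matches Mia
So 1 of 6 rows is dropped.

SQL:
SELECT a.title, b.name AS agent
FROM tickets a
INNER JOIN agents b ON a.agent_id = b.id

Result:
title          | agent
---------------+------
Login fails    | Iris 
Race condition | Mia  
Timeout error  | Helen
Wrong total    | Helen
Off by one     | Mia  


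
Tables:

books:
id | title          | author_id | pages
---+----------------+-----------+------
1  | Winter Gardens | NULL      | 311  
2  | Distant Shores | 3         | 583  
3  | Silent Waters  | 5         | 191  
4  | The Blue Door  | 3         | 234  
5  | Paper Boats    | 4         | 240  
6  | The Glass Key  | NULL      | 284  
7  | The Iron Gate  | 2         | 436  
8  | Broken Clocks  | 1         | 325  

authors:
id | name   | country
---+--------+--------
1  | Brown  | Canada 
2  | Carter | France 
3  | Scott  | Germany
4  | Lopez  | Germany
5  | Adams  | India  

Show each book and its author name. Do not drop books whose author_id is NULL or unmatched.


LEFT JOIN keeps every row from books (the left table); where author_id has no match in authors, the author columns become NULL. Walk through each book:
  - book 1 (Winter Gardens): author_id=NULL, no match -> kept with NULL
  - book 2 (Distant Shores): author_id=3 -> matches Scott
  - book 3 (Silent Waters): author_id=5 -> matches Adams
  - book 4 (The Blue Door): author_id=3 -> matches Scott
  - book 5 (Paper Boats): author_id=4 -> matches Lopez
  - book 6 (The Glass Key): author_id=NULL, no match -> kept with NULL
  - book 7 (The Iron Gate): author_id=2 -> matches Carter
  - book 8 (Broken Clocks): author_id=1 -> matches Brown
All 8 rows appear; 2 have NULL author.

SQL:
SELECT a.title, b.name AS author
FROM books a
LEFT JOIN authors b ON a.author_id = b.id

Result:
title          | author
---------------+-------
Winter Gardens | NULL  
Distant Shores | Scott 
Silent Waters  | Adams 
The Blue Door  | Scott 
Paper Boats    | Lopez 
The Glass Key  | NULL  
The Iron Gate  | Carter
Broken Clocks  | Brown 


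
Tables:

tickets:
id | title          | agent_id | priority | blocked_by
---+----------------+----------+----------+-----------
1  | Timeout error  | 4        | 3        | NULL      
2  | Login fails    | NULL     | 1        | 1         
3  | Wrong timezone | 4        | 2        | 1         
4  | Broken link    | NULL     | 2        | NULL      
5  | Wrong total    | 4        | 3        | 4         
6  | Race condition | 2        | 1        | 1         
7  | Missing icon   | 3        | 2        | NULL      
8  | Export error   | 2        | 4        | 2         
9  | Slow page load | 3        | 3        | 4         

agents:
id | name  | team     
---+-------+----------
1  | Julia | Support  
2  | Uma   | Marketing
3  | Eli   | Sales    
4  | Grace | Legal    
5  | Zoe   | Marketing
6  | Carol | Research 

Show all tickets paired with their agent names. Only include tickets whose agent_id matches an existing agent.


INNER JOIN keeps only tickets rows whose agent_id matches an id in agents. Walk through each ticket:
  - ticket 1 (Timeout error): agent_id=4 -> matches Grace
  - ticket 2 (Login fails): agent_id=NULL, no match -> dropped
  - ticket 3 (Wrong timezone): agent_id=4 -> matches Grace
  - ticket 4 (Broken link): agent_id=NULL, no match -> dropped
  - ticket 5 (Wrong total): agent_id=4 -> matches Grace
  - ticket 6 (Race condition): agent_id=2 -> matches Uma
  - ticket 7 (Missing icon): agent_id=3 -> matches Eli
  - ticket 8 (Export error): agent_id=2 -> matches Uma
  - ticket 9 (Slow page load): agent_id=3 -> matches Eli
So 2 of 9 rows are dropped.

SQL:
SELECT a.title, b.name AS agent
FROM tickets a
INNER JOIN agents b ON a.agent_id = b.id

Result:
title          | agent
---------------+------
Timeout error  | Grace
Wrong timezone | Grace
Wrong total    | Grace
Race condition | Uma  
Missing icon   | Eli  
Export error   | Uma  
Slow page load | Eli  


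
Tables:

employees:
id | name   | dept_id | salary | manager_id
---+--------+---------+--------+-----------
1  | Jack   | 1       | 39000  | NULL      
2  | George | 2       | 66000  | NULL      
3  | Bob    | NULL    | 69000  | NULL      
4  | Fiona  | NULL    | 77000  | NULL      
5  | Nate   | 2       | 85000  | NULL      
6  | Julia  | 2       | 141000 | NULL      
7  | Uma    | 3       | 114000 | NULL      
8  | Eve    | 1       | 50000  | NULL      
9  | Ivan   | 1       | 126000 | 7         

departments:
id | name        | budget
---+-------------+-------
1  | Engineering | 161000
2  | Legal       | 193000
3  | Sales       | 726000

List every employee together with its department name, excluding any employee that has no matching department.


INNER JOIN keeps only employees rows whose dept_id matches an id in departments. Walk through each employee:
  - employee 1 (Jack): dept_id=1 -> matches Engineering
  - employee 2 (George): dept_id=2 -> matches Legal
  - employee 3 (Bob): dept_id=NULL, no match -> dropped
  - employee 4 (Fiona): dept_id=NULL, no match -> dropped
  - employee 5 (Nate): dept_id=2 -> matches Legal
  - employee 6 (Julia): dept_id=2 -> matches Legal
  - employee 7 (Uma): dept_id=3 -> matches Sales
  - employee 8 (Eve): dept_id=1 -> matches Engineering
  - employee 9 (Ivan): dept_id=1 -> matches Engineering
So 2 of 9 rows are dropped.

SQL:
SELECT a.name, b.name AS department
FROM employees a
INNER JOIN departments b ON a.dept_id = b.id

Result:
name   | department 
-------+------------
Jack   | Engineering
George | Legal      
Nate   | Legal      
Julia  | Legal      
Uma    | Sales      
Eve    | Engineering
Ivan   | Engineering


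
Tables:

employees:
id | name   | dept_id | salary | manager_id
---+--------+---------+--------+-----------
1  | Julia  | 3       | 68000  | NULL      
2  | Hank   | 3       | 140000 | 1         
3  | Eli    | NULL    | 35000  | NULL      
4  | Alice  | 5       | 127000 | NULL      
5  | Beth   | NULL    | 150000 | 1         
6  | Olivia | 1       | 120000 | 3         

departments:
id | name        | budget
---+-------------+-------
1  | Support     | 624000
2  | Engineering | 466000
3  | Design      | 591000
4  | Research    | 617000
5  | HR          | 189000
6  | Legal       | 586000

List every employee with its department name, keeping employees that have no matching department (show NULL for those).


LEFT JOIN keeps every row from employees (the left table); where dept_id has no match in departments, the department columns become NULL. Walk through each employee:
  - employee 1 (Julia): dept_id=3 -> matches Design
  - employee 2 (Hank): dept_id=3 -> matches Design
  - employee 3 (Eli): dept_id=NULL, no match -> kept with NULL
  - employee 4 (Alice): dept_id=5 -> matches HR
  - employee 5 (Beth): dept_id=NULL, no match -> kept with NULL
  - employee 6 (Olivia): dept_id=1 -> matches Support
All 6 rows appear; 2 have NULL department.

SQL:
SELECT a.name, b.name AS department
FROM employees a
LEFT JOIN departments b ON a.dept_id = b.id

Result:
name   | department
-------+-----------
Julia  | Design    
Hank   | Design    
Eli    | NULL      
Alice  | HR        
Beth   | NULL      
Olivia | Support   


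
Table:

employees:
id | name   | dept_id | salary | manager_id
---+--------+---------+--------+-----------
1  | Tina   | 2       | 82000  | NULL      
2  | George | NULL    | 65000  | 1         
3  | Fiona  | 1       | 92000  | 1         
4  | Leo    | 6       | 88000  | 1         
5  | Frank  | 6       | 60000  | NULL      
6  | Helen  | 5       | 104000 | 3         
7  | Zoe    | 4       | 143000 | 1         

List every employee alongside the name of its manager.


This is a self-join: employees is joined to a second copy of itself, matching each row's manager_id to another row's id. Use LEFT JOIN so rows with manager_id=NULL are kept.
  - employee 1 (Tina): manager_id=NULL -> NULL
  - employee 2 (George): manager_id=1 -> Tina
  - employee 3 (Fiona): manager_id=1 -> Tina
  - employee 4 (Leo): manager_id=1 -> Tina
  - employee 5 (Frank): manager_id=NULL -> NULL
  - employee 6 (Helen): manager_id=3 -> Fiona
  - employee 7 (Zoe): manager_id=1 -> Tina

SQL:
SELECT a.name AS item, b.name AS manager
FROM employees a
LEFT JOIN employees b ON a.manager_id = b.id

Result:
item   | manager
-------+--------
Tina   | NULL   
George | Tina   
Fiona  | Tina   
Leo    | Tina   
Frank  | NULL   
Helen  | Fiona  
Zoe    | Tina   


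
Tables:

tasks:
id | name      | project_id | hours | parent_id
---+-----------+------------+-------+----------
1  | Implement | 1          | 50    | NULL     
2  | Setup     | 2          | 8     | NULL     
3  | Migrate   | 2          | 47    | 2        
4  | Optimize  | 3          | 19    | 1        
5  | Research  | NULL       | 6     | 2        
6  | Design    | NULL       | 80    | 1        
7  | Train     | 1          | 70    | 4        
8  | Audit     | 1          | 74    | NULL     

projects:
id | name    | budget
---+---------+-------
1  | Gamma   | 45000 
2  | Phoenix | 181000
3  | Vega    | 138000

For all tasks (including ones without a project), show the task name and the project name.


LEFT JOIN keeps every row from tasks (the left table); where project_id has no match in projects, the project columns become NULL. Walk through each task:
  - task 1 (Implement): project_id=1 -> matches Gamma
  - task 2 (Setup): project_id=2 -> matches Phoenix
  - task 3 (Migrate): project_id=2 -> matches Phoenix
  - task 4 (Optimize): project_id=3 -> matches Vega
  - task 5 (Research): project_id=NULL, no match -> kept with NULL
  - task 6 (Design): project_id=NULL, no match -> kept with NULL
  - task 7 (Train): project_id=1 -> matches Gamma
  - task 8 (Audit): project_id=1 -> matches Gamma
All 8 rows appear; 2 have NULL project.

SQL:
SELECT a.name, b.name AS project
FROM tasks a
LEFT JOIN projects b ON a.project_id = b.id

Result:
name      | project
----------+--------
Implement | Gamma  
Setup     | Phoenix
Migrate   | Phoenix
Optimize  | Vega   
Research  | NULL   
Design    | NULL   
Train     | Gamma  
Audit     | Gamma  


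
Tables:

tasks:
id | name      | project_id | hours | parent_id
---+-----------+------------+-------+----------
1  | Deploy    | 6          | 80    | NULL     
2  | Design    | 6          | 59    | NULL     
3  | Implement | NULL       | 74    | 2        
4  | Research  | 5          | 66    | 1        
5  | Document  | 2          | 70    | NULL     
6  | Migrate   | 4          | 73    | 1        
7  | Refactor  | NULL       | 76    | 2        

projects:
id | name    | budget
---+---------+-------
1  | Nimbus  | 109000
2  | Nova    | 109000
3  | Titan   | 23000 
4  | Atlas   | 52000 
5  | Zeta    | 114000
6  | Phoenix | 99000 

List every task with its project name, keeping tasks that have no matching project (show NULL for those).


LEFT JOIN keeps every row from tasks (the left table); where project_id has no match in projects, the project columns become NULL. Walk through each task:
  - task 1 (Deploy): project_id=6 -> matches Phoenix
  - task 2 (Design): project_id=6 -> matches Phoenix
  - task 3 (Implement): project_id=NULL, no match -> kept with NULL
  - task 4 (Research): project_id=5 -> matches Zeta
  - task 5 (Document): project_id=2 -> matches Nova
  - task 6 (Migrate): project_id=4 -> matches Atlas
  - task 7 (Refactor): project_id=NULL, no match -> kept with NULL
All 7 rows appear; 2 have NULL project.

SQL:
SELECT a.name, b.name AS project
FROM tasks a
LEFT JOIN projects b ON a.project_id = b.id

Result:
name      | project
----------+--------
Deploy    | Phoenix
Design    | Phoenix
Implement | NULL   
Research  | Zeta   
Document  | Nova   
Migrate   | Atlas  
Refactor  | NULL   


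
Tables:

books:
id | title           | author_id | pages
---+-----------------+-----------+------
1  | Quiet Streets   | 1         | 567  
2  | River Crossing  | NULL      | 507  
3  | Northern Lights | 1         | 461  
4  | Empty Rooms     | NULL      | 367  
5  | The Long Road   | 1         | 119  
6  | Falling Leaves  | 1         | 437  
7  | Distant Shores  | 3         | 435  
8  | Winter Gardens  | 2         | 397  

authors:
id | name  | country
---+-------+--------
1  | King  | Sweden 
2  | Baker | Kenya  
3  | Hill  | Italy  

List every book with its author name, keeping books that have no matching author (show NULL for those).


LEFT JOIN keeps every row from books (the left table); where author_id has no match in authors, the author columns become NULL. Walk through each book:
  - book 1 (Quiet Streets): author_id=1 -> matches King
  - book 2 (River Crossing): author_id=NULL, no match -> kept with NULL
  - book 3 (Northern Lights): author_id=1 -> matches King
  - book 4 (Empty Rooms): author_id=NULL, no match -> kept with NULL
  - book 5 (The Long Road): author_id=1 -> matches King
  - book 6 (Falling Leaves): author_id=1 -> matches King
  - book 7 (Distant Shores): author_id=3 -> matches Hill
  - book 8 (Winter Gardens): author_id=2 -> matches Baker
All 8 rows appear; 2 have NULL author.

SQL:
SELECT a.title, b.name AS author
FROM books a
LEFT JOIN authors b ON a.author_id = b.id

Result:
title           | author
----------------+-------
Quiet Streets   | King  
River Crossing  | NULL  
Northern Lights | King  
Empty Rooms     | NULL  
The Long Road   | King  
Falling Leaves  | King  
Distant Shores  | Hill  
Winter Gardens  | Baker 


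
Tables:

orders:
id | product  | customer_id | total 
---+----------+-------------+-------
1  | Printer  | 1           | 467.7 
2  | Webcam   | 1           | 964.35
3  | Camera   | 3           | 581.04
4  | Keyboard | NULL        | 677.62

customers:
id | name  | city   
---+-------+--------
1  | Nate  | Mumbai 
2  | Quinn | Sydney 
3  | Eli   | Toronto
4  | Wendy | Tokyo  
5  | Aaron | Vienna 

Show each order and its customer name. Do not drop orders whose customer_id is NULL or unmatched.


LEFT JOIN keeps every row from orders (the left table); where customer_id has no match in customers, the customer columns become NULL. Walk through each order:
  - order 1 (Printer): customer_id=1 -> matches Nate
  - order 2 (Webcam): customer_id=1 -> matches Nate
  - order 3 (Camera): customer_id=3 -> matches Eli
  - order 4 (Keyboard): customer_id=NULL, no match -> kept with NULL
All 4 rows appear; 1 has NULL customer.

SQL:
SELECT a.product, b.name AS customer
FROM orders a
LEFT JOIN customers b ON a.customer_id = b.id

Result:
product  | customer
---------+---------
Printer  | Nate    
Webcam   | Nate    
Camera   | Eli     
Keyboard | NULL    


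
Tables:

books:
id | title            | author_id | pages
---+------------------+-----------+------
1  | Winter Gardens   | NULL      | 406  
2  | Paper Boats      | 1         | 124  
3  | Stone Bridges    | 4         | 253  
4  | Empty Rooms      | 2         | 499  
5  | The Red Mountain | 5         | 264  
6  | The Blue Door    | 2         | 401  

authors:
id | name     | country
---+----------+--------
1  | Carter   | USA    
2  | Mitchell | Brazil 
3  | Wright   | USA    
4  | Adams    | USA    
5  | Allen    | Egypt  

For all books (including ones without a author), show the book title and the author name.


LEFT JOIN keeps every row from books (the left table); where author_id has no match in authors, the author columns become NULL. Walk through each book:
  - book 1 (Winter Gardens): author_id=NULL, no match -> kept with NULL
  - book 2 (Paper Boats): author_id=1 -> matches Carter
  - book 3 (Stone Bridges): author_id=4 -> matches Adams
  - book 4 (Empty Rooms): author_id=2 -> matches Mitchell
  - book 5 (The Red Mountain): author_id=5 -> matches Allen
  - book 6 (The Blue Door): author_id=2 -> matches Mitchell
All 6 rows appear; 1 has NULL author.

SQL:
SELECT a.title, b.name AS author
FROM books a
LEFT JOIN authors b ON a.author_id = b.id

Result:
title            | author  
-----------------+---------
Winter Gardens   | NULL    
Paper Boats      | Carter  
Stone Bridges    | Adams   
Empty Rooms      | Mitchell
The Red Mountain | Allen   
The Blue Door    | Mitchell


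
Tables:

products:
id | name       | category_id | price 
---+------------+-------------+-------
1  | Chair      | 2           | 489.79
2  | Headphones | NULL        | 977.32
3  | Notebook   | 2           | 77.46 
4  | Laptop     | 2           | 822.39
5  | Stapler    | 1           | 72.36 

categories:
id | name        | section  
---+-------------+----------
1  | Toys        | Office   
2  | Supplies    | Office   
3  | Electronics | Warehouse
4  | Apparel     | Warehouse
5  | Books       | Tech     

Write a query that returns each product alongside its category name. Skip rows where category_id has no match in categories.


INNER JOIN keeps only products rows whose category_id matches an id in categories. Walk through each product:
  - product 1 (Chair): category_id=2 -> matches Supplies
  - product 2 (Headphones): category_id=NULL, no match -> dropped
  - product 3 (Notebook): category_id=2 -> matches Supplies
  - product 4 (Laptop): category_id=2 -> matches Supplies
  - product 5 (Stapler): category_id=1 -> matches Toys
So 1 of 5 rows is dropped.

SQL:
SELECT a.name, b.name AS category
FROM products a
INNER JOIN categories b ON a.category_id = b.id

Result:
name     | category
---------+---------
Chair    | Supplies
Notebook | Supplies
Laptop   | Supplies
Stapler  | Toys    


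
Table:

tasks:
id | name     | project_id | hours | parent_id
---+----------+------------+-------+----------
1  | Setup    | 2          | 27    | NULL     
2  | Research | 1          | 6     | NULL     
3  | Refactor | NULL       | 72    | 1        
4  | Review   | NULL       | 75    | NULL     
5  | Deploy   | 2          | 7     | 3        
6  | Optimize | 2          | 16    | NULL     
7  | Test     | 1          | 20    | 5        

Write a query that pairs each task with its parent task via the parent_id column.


This is a self-join: tasks is joined to a second copy of itself, matching each row's parent_id to another row's id. Use LEFT JOIN so rows with parent_id=NULL are kept.
  - task 1 (Setup): parent_id=NULL -> NULL
  - task 2 (Research): parent_id=NULL -> NULL
  - task 3 (Refactor): parent_id=1 -> Setup
  - task 4 (Review): parent_id=NULL -> NULL
  - task 5 (Deploy): parent_id=3 -> Refactor
  - task 6 (Optimize): parent_id=NULL -> NULL
  - task 7 (Test): parent_id=5 -> Deploy

SQL:
SELECT a.name AS item, b.name AS parent
FROM tasks a
LEFT JOIN tasks b ON a.parent_id = b.id

Result:
item     | parent  
---------+---------
Setup    | NULL    
Research | NULL    
Refactor | Setup   
Review   | NULL    
Deploy   | Refactor
Optimize | NULL    
Test     | Deploy  


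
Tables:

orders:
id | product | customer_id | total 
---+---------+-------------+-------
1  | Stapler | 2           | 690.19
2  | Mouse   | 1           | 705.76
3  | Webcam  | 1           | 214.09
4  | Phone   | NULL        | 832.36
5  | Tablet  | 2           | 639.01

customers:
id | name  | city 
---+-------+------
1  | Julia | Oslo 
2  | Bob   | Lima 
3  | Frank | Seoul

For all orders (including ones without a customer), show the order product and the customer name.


LEFT JOIN keeps every row from orders (the left table); where customer_id has no match in customers, the customer columns become NULL. Walk through each order:
  - order 1 (Stapler): customer_id=2 -> matches Bob
  - order 2 (Mouse): customer_id=1 -> matches Julia
  - order 3 (Webcam): customer_id=1 -> matches Julia
  - order 4 (Phone): customer_id=NULL, no match -> kept with NULL
  - order 5 (Tablet): customer_id=2 -> matches Bob
All 5 rows appear; 1 has NULL customer.

SQL:
SELECT a.product, b.name AS customer
FROM orders a
LEFT JOIN customers b ON a.customer_id = b.id

Result:
product | customer
--------+---------
Stapler | Bob     
Mouse   | Julia   
Webcam  | Julia   
Phone   | NULL    
Tablet  | Bob     


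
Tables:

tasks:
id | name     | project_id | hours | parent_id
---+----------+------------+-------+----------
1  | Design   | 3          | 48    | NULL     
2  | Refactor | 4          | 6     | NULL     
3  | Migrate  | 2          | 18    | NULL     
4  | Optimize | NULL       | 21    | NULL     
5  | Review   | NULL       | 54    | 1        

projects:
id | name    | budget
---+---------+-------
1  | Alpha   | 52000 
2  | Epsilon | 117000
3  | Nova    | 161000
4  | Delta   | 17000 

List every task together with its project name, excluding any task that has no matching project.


INNER JOIN keeps only tasks rows whose project_id matches an id in projects. Walk through each task:
  - task 1 (Design): project_id=3 -> matches Nova
  - task 2 (Refactor): project_id=4 -> matches Delta
  - task 3 (Migrate): project_id=2 -> matches Epsilon
  - task 4 (Optimize): project_id=NULL, no match -> dropped
  - task 5 (Review): project_id=NULL, no match -> dropped
So 2 of 5 rows are dropped.

SQL:
SELECT a.name, b.name AS project
FROM tasks a
INNER JOIN projects b ON a.project_id = b.id

Result:
name     | project
---------+--------
Design   | Nova   
Refactor | Delta  
Migrate  | Epsilon


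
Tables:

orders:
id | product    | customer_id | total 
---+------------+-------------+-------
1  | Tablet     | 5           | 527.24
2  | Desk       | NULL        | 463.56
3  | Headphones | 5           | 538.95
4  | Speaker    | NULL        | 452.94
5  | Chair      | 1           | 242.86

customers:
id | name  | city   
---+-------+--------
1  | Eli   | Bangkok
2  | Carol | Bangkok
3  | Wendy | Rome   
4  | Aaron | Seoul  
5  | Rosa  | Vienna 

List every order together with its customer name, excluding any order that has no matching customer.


INNER JOIN keeps only orders rows whose customer_id matches an id in customers. Walk through each order:
  - order 1 (Tablet): customer_id=5 -> matches Rosa
  - order 2 (Desk): customer_id=NULL, no match -> dropped
  - order 3 (Headphones): customer_id=5 -> matches Rosa
  - order 4 (Speaker): customer_id=NULL, no match -> dropped
  - order 5 (Chair): customer_id=1 -> matches Eli
So 2 of 5 rows are dropped.

SQL:
SELECT a.product, b.name AS customer
FROM orders a
INNER JOIN customers b ON a.customer_id = b.id

Result:
product    | customer
-----------+---------
Tablet     | Rosa    
Headphones | Rosa    
Chair      | Eli     


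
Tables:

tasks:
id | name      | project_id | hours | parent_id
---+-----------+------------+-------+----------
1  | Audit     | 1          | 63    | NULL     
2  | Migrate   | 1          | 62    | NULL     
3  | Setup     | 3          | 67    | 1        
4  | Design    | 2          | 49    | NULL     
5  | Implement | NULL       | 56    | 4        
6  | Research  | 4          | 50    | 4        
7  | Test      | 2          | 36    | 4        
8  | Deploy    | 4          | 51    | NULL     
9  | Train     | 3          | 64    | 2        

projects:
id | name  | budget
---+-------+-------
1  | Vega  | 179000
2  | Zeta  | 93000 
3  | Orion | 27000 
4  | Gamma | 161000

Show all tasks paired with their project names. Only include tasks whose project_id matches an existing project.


INNER JOIN keeps only tasks rows whose project_id matches an id in projects. Walk through each task:
  - task 1 (Audit): project_id=1 -> matches Vega
  - task 2 (Migrate): project_id=1 -> matches Vega
  - task 3 (Setup): project_id=3 -> matches Orion
  - task 4 (Design): project_id=2 -> matches Zeta
  - task 5 (Implement): project_id=NULL, no match -> dropped
  - task 6 (Research): project_id=4 -> matches Gamma
  - task 7 (Test): project_id=2 -> matches Zeta
  - task 8 (Deploy): project_id=4 -> matches Gamma
  - task 9 (Train): project_id=3 -> matches Orion
So 1 of 9 rows is dropped.

SQL:
SELECT a.name, b.name AS project
FROM tasks a
INNER JOIN projects b ON a.project_id = b.id

Result:
name     | project
---------+--------
Audit    | Vega   
Migrate  | Vega   
Setup    | Orion  
Design   | Zeta   
Research | Gamma  
Test     | Zeta   
Deploy   | Gamma  
Train    | Orion  


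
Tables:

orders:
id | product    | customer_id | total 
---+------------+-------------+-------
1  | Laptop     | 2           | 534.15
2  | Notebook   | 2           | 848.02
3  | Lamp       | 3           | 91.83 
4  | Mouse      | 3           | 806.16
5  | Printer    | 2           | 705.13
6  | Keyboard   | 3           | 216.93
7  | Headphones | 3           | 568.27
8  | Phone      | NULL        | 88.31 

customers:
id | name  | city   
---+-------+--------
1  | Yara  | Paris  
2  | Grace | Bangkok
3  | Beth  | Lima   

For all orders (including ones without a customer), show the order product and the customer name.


LEFT JOIN keeps every row from orders (the left table); where customer_id has no match in customers, the customer columns become NULL. Walk through each order:
  - order 1 (Laptop): customer_id=2 -> matches Grace
  - order 2 (Notebook): customer_id=2 -> matches Grace
  - order 3 (Lamp): customer_id=3 -> matches Beth
  - order 4 (Mouse): customer_id=3 -> matches Beth
  - order 5 (Printer): customer_id=2 -> matches Grace
  - order 6 (Keyboard): customer_id=3 -> matches Beth
  - order 7 (Headphones): customer_id=3 -> matches Beth
  - order 8 (Phone): customer_id=NULL, no match -> kept with NULL
All 8 rows appear; 1 has NULL customer.

SQL:
SELECT a.product, b.name AS customer
FROM orders a
LEFT JOIN customers b ON a.customer_id = b.id

Result:
product    | customer
-----------+---------
Laptop     | Grace   
Notebook   | Grace   
Lamp       | Beth    
Mouse      | Beth    
Printer    | Grace   
Keyboard   | Beth    
Headphones | Beth    
Phone      | NULL    


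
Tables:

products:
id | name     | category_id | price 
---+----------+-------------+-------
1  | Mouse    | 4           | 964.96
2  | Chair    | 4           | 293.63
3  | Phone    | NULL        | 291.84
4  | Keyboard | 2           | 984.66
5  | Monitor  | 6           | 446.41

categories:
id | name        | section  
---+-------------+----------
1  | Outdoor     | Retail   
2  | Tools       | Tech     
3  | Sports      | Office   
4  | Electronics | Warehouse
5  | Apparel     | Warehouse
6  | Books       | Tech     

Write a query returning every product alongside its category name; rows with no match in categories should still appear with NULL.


LEFT JOIN keeps every row from products (the left table); where category_id has no match in categories, the category columns become NULL. Walk through each product:
  - product 1 (Mouse): category_id=4 -> matches Electronics
  - product 2 (Chair): category_id=4 -> matches Electronics
  - product 3 (Phone): category_id=NULL, no match -> kept with NULL
  - product 4 (Keyboard): category_id=2 -> matches Tools
  - product 5 (Monitor): category_id=6 -> matches Books
All 5 rows appear; 1 has NULL category.

SQL:
SELECT a.name, b.name AS category
FROM products a
LEFT JOIN categories b ON a.category_id = b.id

Result:
name     | category   
---------+------------
Mouse    | Electronics
Chair    | Electronics
Phone    | NULL       
Keyboard | Tools      
Monitor  | Books      


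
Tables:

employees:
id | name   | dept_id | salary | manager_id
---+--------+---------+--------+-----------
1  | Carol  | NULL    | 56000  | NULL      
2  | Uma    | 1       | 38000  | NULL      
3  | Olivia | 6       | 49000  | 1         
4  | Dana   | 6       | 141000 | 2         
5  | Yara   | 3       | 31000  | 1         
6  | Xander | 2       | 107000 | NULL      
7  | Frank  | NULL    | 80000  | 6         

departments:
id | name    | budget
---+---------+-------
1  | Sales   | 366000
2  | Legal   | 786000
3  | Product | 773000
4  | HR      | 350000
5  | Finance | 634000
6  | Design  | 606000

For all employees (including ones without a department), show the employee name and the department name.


LEFT JOIN keeps every row from employees (the left table); where dept_id has no match in departments, the department columns become NULL. Walk through each employee:
  - employee 1 (Carol): dept_id=NULL, no match -> kept with NULL
  - employee 2 (Uma): dept_id=1 -> matches Sales
  - employee 3 (Olivia): dept_id=6 -> matches Design
  - employee 4 (Dana): dept_id=6 -> matches Design
  - employee 5 (Yara): dept_id=3 -> matches Product
  - employee 6 (Xander): dept_id=2 -> matches Legal
  - employee 7 (Frank): dept_id=NULL, no match -> kept with NULL
All 7 rows appear; 2 have NULL department.

SQL:
SELECT a.name, b.name AS department
FROM employees a
LEFT JOIN departments b ON a.dept_id = b.id

Result:
name   | department
-------+-----------
Carol  | NULL      
Uma    | Sales     
Olivia | Design    
Dana   | Design    
Yara   | Product   
Xander | Legal     
Frank  | NULL      


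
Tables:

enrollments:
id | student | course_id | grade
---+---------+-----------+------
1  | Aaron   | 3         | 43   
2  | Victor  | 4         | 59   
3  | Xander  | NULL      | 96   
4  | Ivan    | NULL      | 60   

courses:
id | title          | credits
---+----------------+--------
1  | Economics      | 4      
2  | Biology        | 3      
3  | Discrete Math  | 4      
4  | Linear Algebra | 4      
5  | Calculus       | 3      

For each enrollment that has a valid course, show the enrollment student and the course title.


INNER JOIN keeps only enrollments rows whose course_id matches an id in courses. Walk through each enrollment:
  - enrollment 1 (Aaron): course_id=3 -> matches Discrete Math
  - enrollment 2 (Victor): course_id=4 -> matches Linear Algebra
  - enrollment 3 (Xander): course_id=NULL, no match -> dropped
  - enrollment 4 (Ivan): course_id=NULL, no match -> dropped
So 2 of 4 rows are dropped.

SQL:
SELECT a.student, b.title AS course
FROM enrollments a
INNER JOIN courses b ON a.course_id = b.id

Result:
student | course        
--------+---------------
Aaron   | Discrete Math 
Victor  | Linear Algebra


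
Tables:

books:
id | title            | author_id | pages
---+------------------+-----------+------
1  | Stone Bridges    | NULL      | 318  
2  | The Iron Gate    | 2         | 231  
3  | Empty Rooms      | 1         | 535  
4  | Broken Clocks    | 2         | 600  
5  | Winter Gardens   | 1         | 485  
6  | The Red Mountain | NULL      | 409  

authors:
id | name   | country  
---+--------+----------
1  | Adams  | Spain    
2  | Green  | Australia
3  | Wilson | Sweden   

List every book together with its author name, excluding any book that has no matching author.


INNER JOIN keeps only books rows whose author_id matches an id in authors. Walk through each book:
  - book 1 (Stone Bridges): author_id=NULL, no match -> dropped
  - book 2 (The Iron Gate): author_id=2 -> matches Green
  - book 3 (Empty Rooms): author_id=1 -> matches Adams
  - book 4 (Broken Clocks): author_id=2 -> matches Green
  - book 5 (Winter Gardens): author_id=1 -> matches Adams
  - book 6 (The Red Mountain): author_id=NULL, no match -> dropped
So 2 of 6 rows are dropped.

SQL:
SELECT a.title, b.name AS author
FROM books a
INNER JOIN authors b ON a.author_id = b.id

Result:
title          | author
---------------+-------
The Iron Gate  | Green 
Empty Rooms    | Adams 
Broken Clocks  | Green 
Winter Gardens | Adams 


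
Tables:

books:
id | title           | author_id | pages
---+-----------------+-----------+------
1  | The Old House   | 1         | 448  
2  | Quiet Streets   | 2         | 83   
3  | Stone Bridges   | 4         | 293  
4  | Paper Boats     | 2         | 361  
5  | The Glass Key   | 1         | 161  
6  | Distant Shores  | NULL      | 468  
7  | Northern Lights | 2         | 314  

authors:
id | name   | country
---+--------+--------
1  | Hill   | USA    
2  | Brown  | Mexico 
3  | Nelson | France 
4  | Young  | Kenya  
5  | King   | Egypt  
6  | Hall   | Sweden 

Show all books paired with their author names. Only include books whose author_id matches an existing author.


INNER JOIN keeps only books rows whose author_id matches an id in authors. Walk through each book:
  - book 1 (The Old House): author_id=1 -> matches Hill
  - book 2 (Quiet Streets): author_id=2 -> matches Brown
  - book 3 (Stone Bridges): author_id=4 -> matches Young
  - book 4 (Paper Boats): author_id=2 -> matches Brown
  - book 5 (The Glass Key): author_id=1 -> matches Hill
  - book 6 (Distant Shores): author_id=NULL, no match -> dropped
  - book 7 (Northern Lights): author_id=2 -> matches Brown
So 1 of 7 rows is dropped.

SQL:
SELECT a.title, b.name AS author
FROM books a
INNER JOIN authors b ON a.author_id = b.id

Result:
title           | author
----------------+-------
The Old House   | Hill  
Quiet Streets   | Brown 
Stone Bridges   | Young 
Paper Boats     | Brown 
The Glass Key   | Hill  
Northern Lights | Brown 


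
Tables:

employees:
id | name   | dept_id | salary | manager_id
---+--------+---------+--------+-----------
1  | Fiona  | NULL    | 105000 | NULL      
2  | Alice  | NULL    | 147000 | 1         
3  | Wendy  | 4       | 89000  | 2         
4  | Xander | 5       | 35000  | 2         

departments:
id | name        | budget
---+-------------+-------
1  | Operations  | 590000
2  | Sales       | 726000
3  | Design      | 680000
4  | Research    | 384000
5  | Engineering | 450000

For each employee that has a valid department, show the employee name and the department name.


INNER JOIN keeps only employees rows whose dept_id matches an id in departments. Walk through each employee:
  - employee 1 (Fiona): dept_id=NULL, no match -> dropped
  - employee 2 (Alice): dept_id=NULL, no match -> dropped
  - employee 3 (Wendy): dept_id=4 -> matches Research
  - employee 4 (Xander): dept_id=5 -> matches Engineering
So 2 of 4 rows are dropped.

SQL:
SELECT a.name, b.name AS department
FROM employees a
INNER JOIN departments b ON a.dept_id = b.id

Result:
name   | department 
-------+------------
Wendy  | Research   
Xander | Engineering


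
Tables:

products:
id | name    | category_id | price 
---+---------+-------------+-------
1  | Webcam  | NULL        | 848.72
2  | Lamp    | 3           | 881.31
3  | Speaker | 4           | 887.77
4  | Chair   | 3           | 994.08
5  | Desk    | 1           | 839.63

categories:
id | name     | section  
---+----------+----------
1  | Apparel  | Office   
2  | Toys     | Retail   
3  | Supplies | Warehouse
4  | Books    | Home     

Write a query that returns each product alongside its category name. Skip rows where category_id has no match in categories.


INNER JOIN keeps only products rows whose category_id matches an id in categories. Walk through each product:
  - product 1 (Webcam): category_id=NULL, no match -> dropped
  - product 2 (Lamp): category_id=3 -> matches Supplies
  - product 3 (Speaker): category_id=4 -> matches Books
  - product 4 (Chair): category_id=3 -> matches Supplies
  - product 5 (Desk): category_id=1 -> matches Apparel
So 1 of 5 rows is dropped.

SQL:
SELECT a.name, b.name AS category
FROM products a
INNER JOIN categories b ON a.category_id = b.id

Result:
name    | category
--------+---------
Lamp    | Supplies
Speaker | Books   
Chair   | Supplies
Desk    | Apparel 


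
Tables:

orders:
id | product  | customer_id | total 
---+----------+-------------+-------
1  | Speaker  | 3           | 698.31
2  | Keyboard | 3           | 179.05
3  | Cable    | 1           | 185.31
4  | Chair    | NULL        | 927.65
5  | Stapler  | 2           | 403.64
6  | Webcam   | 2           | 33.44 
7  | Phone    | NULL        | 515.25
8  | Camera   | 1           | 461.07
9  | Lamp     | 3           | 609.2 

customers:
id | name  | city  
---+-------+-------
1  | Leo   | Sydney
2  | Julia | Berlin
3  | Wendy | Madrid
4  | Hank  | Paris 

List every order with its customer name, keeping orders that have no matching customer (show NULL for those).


LEFT JOIN keeps every row from orders (the left table); where customer_id has no match in customers, the customer columns become NULL. Walk through each order:
  - order 1 (Speaker): customer_id=3 -> matches Wendy
  - order 2 (Keyboard): customer_id=3 -> matches Wendy
  - order 3 (Cable): customer_id=1 -> matches Leo
  - order 4 (Chair): customer_id=NULL, no match -> kept with NULL
  - order 5 (Stapler): customer_id=2 -> matches Julia
  - order 6 (Webcam): customer_id=2 -> matches Julia
  - order 7 (Phone): customer_id=NULL, no match -> kept with NULL
  - order 8 (Camera): customer_id=1 -> matches Leo
  - order 9 (Lamp): customer_id=3 -> matches Wendy
All 9 rows appear; 2 have NULL customer.

SQL:
SELECT a.product, b.name AS customer
FROM orders a
LEFT JOIN customers b ON a.customer_id = b.id

Result:
product  | customer
---------+---------
Speaker  | Wendy   
Keyboard | Wendy   
Cable    | Leo     
Chair    | NULL    
Stapler  | Julia   
Webcam   | Julia   
Phone    | NULL    
Camera   | Leo     
Lamp     | Wendy   


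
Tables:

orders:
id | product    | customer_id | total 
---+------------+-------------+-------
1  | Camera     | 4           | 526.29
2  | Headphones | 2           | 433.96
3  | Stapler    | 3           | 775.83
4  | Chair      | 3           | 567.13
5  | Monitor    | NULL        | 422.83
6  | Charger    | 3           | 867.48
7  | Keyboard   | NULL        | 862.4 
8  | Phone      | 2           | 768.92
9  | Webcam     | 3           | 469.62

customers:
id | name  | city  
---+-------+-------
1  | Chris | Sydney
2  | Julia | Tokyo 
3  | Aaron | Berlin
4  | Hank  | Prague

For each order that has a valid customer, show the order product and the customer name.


INNER JOIN keeps only orders rows whose customer_id matches an id in customers. Walk through each order:
  - order 1 (Camera): customer_id=4 -> matches Hank
  - order 2 (Headphones): customer_id=2 -> matches Julia
  - order 3 (Stapler): customer_id=3 -> matches Aaron
  - order 4 (Chair): customer_id=3 -> matches Aaron
  - order 5 (Monitor): customer_id=NULL, no match -> dropped
  - order 6 (Charger): customer_id=3 -> matches Aaron
  - order 7 (Keyboard): customer_id=NULL, no match -> dropped
  - order 8 (Phone): customer_id=2 -> matches Julia
  - order 9 (Webcam): customer_id=3 -> matches Aaron
So 2 of 9 rows are dropped.

SQL:
SELECT a.product, b.name AS customer
FROM orders a
INNER JOIN customers b ON a.customer_id = b.id

Result:
product    | customer
-----------+---------
Camera     | Hank    
Headphones | Julia   
Stapler    | Aaron   
Chair      | Aaron   
Charger    | Aaron   
Phone      | Julia   
Webcam     | Aaron   
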